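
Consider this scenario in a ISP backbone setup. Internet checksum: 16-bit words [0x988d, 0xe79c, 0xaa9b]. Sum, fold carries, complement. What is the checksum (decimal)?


Given words: [0x988d, 0xe79c, 0xaa9b]
Step 1: Sum all words
Raw sum = 39053 + 59292 + 43675 = 142020
Step 2: Fold carry: (10948 + 2) = 10950
One's complement = ~10950 & 0xFFFF = 54585

54585


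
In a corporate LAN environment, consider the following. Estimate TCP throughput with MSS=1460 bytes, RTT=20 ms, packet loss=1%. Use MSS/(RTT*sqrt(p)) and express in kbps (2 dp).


Given: MSS = 1460 bytes, RTT = 20 ms, loss = 1%
RTT in seconds = 20 / 1000 = 0.02
Loss rate = 1% = 0.01
sqrt(loss) = sqrt(0.01) = 0.1
Throughput (bytes/s) = 1460 / (0.02 * 0.1) = 730000.0000
Throughput (kbps) = 730000.0000 * 8 / 1000 = 5840.000000 -> 5840.00 kbps (2 dp)

5840.00


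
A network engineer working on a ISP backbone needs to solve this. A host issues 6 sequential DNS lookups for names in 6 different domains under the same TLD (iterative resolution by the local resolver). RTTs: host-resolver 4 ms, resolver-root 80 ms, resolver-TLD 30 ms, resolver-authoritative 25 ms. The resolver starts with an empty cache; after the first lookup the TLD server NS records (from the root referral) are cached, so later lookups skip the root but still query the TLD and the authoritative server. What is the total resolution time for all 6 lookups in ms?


Lookup 1 (cold cache): local + root + TLD + auth = 4 + 80 + 30 + 25 = 139 ms
Lookups 2..6 (TLD NS cached -> skip root; new domain -> still ask TLD and auth): local + TLD + auth = 4 + 30 + 25 = 59 ms each
Remaining 5 lookups: 5 * 59 = 295 ms
Total = 139 + 295 = 434 ms

434


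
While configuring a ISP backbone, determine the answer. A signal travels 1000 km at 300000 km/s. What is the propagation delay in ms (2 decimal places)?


Given: distance = 1000 km, speed = 300000 km/s
Delay = distance / speed = 1000 / 300000 seconds
Delay in ms = 1000 * 1000 / 300000
Delay = 3.3333 ms
Rounded to 2 dp = 3.33 ms

3.33


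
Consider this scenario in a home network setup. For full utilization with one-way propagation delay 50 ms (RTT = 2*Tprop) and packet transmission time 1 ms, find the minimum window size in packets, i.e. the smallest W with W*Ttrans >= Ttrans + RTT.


Given: Ttrans = 1 ms, RTT = 100 ms (= 2 * Tprop, Tprop = 50 ms)
Time until first ACK returns = Ttrans + RTT = 1 + 100 = 101 ms
Need W * Ttrans >= Ttrans + RTT  ->  W >= (Ttrans + RTT) / Ttrans
(Ttrans + RTT) / Ttrans = 101 / 1 = 101
W_min = ceil(101) = 101

101


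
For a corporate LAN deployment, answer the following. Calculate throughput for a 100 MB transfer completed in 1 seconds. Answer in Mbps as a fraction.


Given: file = 100 MB, time = 1 s
File in Mb = 100 * 8 = 800 Mb
Throughput = 800 / 1 Mbps
Throughput = 800 Mbps

800


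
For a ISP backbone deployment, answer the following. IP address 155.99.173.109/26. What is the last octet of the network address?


Given: IP = 155.99.173.109, prefix = /26
Subnet mask = 255.255.255.192
Last octet of IP: 109
Last octet of mask: 192
Network last octet = 109 AND 192 = 64

64


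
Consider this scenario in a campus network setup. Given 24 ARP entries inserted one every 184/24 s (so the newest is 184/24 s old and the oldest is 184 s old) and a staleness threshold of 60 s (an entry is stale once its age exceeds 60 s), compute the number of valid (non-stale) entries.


Ages are k * 184/24 s for k = 1..24 (spacing = 7.6667 s).
Entry k is valid iff k * 184/24 <= 60 iff k <= 24 * 60 / 184 = 7.8261
n_valid = floor(7.8261) = 7
(n_stale = 24 - 7 = 17)

7


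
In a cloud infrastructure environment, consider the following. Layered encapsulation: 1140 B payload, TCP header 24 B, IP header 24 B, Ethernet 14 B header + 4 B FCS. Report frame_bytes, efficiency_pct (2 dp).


TCP segment = 1140 + 24 = 1164 B
IP packet = 1164 + 24 = 1188 B
Ethernet frame = 1188 + 14 + 4 = 1206 B
Efficiency = app / frame = 1140 / 1206 = 0.945274 = 94.5274% -> 94.53% (2 dp)

1206, 94.53


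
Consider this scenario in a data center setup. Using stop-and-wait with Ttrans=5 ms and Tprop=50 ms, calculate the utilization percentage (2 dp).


Given: Ttrans = 5 ms, Tprop = 50 ms
RTT = 2 * Tprop = 2 * 50 = 100 ms
U = Ttrans / (Ttrans + RTT)
U = 5 / (5 + 100)
U = 5 / 105 = 0.047619
U% = 4.76%

4.76


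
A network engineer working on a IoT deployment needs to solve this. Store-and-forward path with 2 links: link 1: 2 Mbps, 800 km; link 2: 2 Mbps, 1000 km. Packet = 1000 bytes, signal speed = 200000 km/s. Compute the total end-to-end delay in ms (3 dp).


Packet = 1000 bytes = 8000 bits. Store-and-forward: sum (t_trans + t_prop) per link.
Link 1: t_trans = 8000/(2*10^6) s = 4.0000 ms; t_prop = 800/200000 s = 4.0000 ms; subtotal = 8.0000 ms
Link 2: t_trans = 8000/(2*10^6) s = 4.0000 ms; t_prop = 1000/200000 s = 5.0000 ms; subtotal = 9.0000 ms
End-to-end = 8.0000 + 9.0000 = 17.0000 ms -> 17.000 ms (3 dp)

17.000


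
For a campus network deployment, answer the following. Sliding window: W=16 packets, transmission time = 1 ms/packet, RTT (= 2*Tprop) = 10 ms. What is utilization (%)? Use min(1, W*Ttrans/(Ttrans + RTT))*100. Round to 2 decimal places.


Given: W = 16, Ttrans = 1 ms, RTT = 10 ms (= 2 * Tprop, Tprop = 5 ms)
Cycle time = Ttrans + RTT = 1 + 10 = 11 ms (first packet sent until its ACK returns)
W * Ttrans = 16 * 1 = 16 ms of sending per cycle
W * Ttrans / (Ttrans + RTT) = 16 / 11 = 1.454545
U = min(1, 1.454545) = 1.000000
U% = 100.00%

100.00


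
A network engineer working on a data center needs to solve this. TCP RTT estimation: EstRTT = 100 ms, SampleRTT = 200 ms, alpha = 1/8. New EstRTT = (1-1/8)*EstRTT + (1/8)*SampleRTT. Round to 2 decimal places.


Given: EstRTT = 100 ms, SampleRTT = 200 ms, alpha = 1/8
New EstRTT = (1 - alpha) * EstRTT + alpha * SampleRTT
(7/8) * 100 = 87.5
(1/8) * 200 = 25
New EstRTT = 87.5 + 25 = 112.5 ms -> 112.50 ms (2 dp)

112.50


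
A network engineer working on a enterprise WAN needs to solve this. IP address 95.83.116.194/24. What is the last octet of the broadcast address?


Given: IP = 95.83.116.194, prefix = /24
Host bits = 32 - 24 = 8
Network last octet = 194 AND mask = 0
Host part size = 2^8 - 1 = 255
Broadcast last octet = 0 OR 255 = 255

255


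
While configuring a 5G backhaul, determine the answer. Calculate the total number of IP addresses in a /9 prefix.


Given: CIDR prefix /9
Host bits = 32 - 9 = 23
Total addresses = 2^23 = 8388608

8388608


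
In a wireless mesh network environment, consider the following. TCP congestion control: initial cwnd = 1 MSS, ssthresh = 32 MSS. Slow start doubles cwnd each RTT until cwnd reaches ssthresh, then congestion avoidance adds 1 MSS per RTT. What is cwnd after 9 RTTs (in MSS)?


RTT 0: cwnd = 1 MSS (initial)
RTT 1: cwnd = 2 MSS (slow start, doubled)
RTT 2: cwnd = 4 MSS (slow start, doubled)
RTT 3: cwnd = 8 MSS (slow start, doubled)
RTT 4: cwnd = 16 MSS (slow start, doubled)
RTT 5: cwnd = 32 MSS (slow start, doubled)
RTT 6: cwnd = 33 MSS (congestion avoidance, +1)
RTT 7: cwnd = 34 MSS (congestion avoidance, +1)
RTT 8: cwnd = 35 MSS (congestion avoidance, +1)
RTT 9: cwnd = 36 MSS (congestion avoidance, +1)

36


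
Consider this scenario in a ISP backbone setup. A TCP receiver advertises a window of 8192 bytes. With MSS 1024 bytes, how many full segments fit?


Given: RWND = 8192 bytes, MSS = 1024 bytes
Full segments = floor(RWND / MSS)
Full segments = floor(8192 / 1024)
Full segments = floor(8.0) = 8

8


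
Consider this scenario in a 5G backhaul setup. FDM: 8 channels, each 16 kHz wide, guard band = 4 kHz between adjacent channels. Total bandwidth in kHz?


Given: 8 channels, 16 kHz each, guard = 4 kHz
Channel bandwidth = 8 * 16 = 128 kHz
Guard bands = 7 gaps * 4 kHz = 28 kHz
Total = 128 + 28 = 156 kHz

156


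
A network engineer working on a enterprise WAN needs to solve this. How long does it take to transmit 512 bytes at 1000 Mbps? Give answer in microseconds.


Given: packet = 512 bytes, bandwidth = 1000 Mbps
Packet in bits = 512 * 8 = 4096 bits
Bandwidth = 1000 * 10^6 = 1000000000 bps
Time = 4096 / 1000000000 seconds
Time in us = 4096 * 10^6 / 1000000000 = 4.096

4.096


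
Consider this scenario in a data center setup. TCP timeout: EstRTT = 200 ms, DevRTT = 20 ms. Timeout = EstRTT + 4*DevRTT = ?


Given: EstRTT = 200 ms, DevRTT = 20 ms
Timeout = EstRTT + 4 * DevRTT
4 * DevRTT = 4 * 20 = 80
Timeout = 200 + 80 = 280 ms

280


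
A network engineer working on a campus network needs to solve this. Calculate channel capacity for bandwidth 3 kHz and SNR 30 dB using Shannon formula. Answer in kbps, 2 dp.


Given: B = 3 kHz, SNR = 30 dB
SNR linear = 10^(30/10) = 1000
1 + SNR = 1001
log2(1001) = 9.9672262588
C = 3 * 1000 * 9.9672262588 = 29901.6788 bps
C = 29.901679 kbps -> 29.90 kbps (2 dp)

29.90


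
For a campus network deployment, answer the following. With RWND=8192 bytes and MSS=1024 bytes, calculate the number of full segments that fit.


Given: RWND = 8192 bytes, MSS = 1024 bytes
Full segments = floor(RWND / MSS)
Full segments = floor(8192 / 1024)
Full segments = floor(8.0) = 8

8


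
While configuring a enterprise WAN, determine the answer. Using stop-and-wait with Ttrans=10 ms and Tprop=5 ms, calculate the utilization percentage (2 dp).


Given: Ttrans = 10 ms, Tprop = 5 ms
RTT = 2 * Tprop = 2 * 5 = 10 ms
U = Ttrans / (Ttrans + RTT)
U = 10 / (10 + 10)
U = 10 / 20 = 0.5
U% = 50.00%

50.00


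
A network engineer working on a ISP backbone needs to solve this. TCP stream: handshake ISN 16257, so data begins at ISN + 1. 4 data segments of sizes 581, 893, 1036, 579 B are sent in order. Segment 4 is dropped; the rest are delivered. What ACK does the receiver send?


SYN uses sequence number 16257; first data byte = ISN + 1 = 16258.
Segment 1: SEQ = 16258, len = 581 B, covers [16258, 16838]
Segment 2: SEQ = 16839, len = 893 B, covers [16839, 17731]
Segment 3: SEQ = 17732, len = 1036 B, covers [17732, 18767]
Segment 4: SEQ = 18768, len = 579 B, covers [18768, 19346] [LOST]
In-order data received: bytes [16258, 18767] (segments 1..3).
Segment 4 missing -> gap begins at byte 18768.
Cumulative ACK = next expected in-order byte = 16258 + 581 + 893 + 1036 = 18768

18768


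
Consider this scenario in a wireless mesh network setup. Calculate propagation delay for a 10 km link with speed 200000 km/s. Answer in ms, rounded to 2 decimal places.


Given: distance = 10 km, speed = 200000 km/s
Delay = distance / speed = 10 / 200000 seconds
Delay in ms = 10 * 1000 / 200000
Delay = 0.0500 ms
Rounded to 2 dp = 0.05 ms

0.05


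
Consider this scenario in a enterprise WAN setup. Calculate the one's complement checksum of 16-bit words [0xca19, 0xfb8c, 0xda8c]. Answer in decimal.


Given words: [0xca19, 0xfb8c, 0xda8c]
Step 1: Sum all words
Raw sum = 51737 + 64396 + 55948 = 172081
Step 2: Fold carry: (41009 + 2) = 41011
One's complement = ~41011 & 0xFFFF = 24524

24524


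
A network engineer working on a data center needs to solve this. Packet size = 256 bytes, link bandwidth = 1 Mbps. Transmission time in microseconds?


Given: packet = 256 bytes, bandwidth = 1 Mbps
Packet in bits = 256 * 8 = 2048 bits
Bandwidth = 1 * 10^6 = 1000000 bps
Time = 2048 / 1000000 seconds
Time in us = 2048 * 10^6 / 1000000 = 2048

2048


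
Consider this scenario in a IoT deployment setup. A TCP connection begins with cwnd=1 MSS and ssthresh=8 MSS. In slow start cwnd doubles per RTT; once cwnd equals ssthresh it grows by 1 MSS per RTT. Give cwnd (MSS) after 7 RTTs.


RTT 0: cwnd = 1 MSS (initial)
RTT 1: cwnd = 2 MSS (slow start, doubled)
RTT 2: cwnd = 4 MSS (slow start, doubled)
RTT 3: cwnd = 8 MSS (slow start, doubled)
RTT 4: cwnd = 9 MSS (congestion avoidance, +1)
RTT 5: cwnd = 10 MSS (congestion avoidance, +1)
RTT 6: cwnd = 11 MSS (congestion avoidance, +1)
RTT 7: cwnd = 12 MSS (congestion avoidance, +1)

12


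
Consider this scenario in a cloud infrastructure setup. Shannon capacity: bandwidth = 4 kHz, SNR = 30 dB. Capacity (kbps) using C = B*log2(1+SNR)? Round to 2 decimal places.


Given: B = 4 kHz, SNR = 30 dB
SNR linear = 10^(30/10) = 1000
1 + SNR = 1001
log2(1001) = 9.9672262588
C = 4 * 1000 * 9.9672262588 = 39868.9050 bps
C = 39.868905 kbps -> 39.87 kbps (2 dp)

39.87


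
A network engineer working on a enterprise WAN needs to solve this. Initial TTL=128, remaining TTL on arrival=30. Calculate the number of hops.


Given: initial TTL = 128, received TTL = 30
Hops = initial TTL - received TTL
Hops = 128 - 30 = 98

98


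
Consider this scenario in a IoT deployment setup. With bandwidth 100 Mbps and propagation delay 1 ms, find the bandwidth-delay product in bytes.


Given: bandwidth = 100 Mbps, delay = 1 ms
BDP in bits = 100 * 10^6 * 1 / 1000
BDP in bits = 100000
BDP in bytes = 100000 / 8 = 12500

12500


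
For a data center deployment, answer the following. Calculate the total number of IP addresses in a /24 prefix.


Given: CIDR prefix /24
Host bits = 32 - 24 = 8
Total addresses = 2^8 = 256

256


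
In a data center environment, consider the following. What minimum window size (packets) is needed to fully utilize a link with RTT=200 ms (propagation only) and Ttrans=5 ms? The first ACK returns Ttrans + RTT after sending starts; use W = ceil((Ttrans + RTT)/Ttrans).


Given: Ttrans = 5 ms, RTT = 200 ms (= 2 * Tprop, Tprop = 100 ms)
Time until first ACK returns = Ttrans + RTT = 5 + 200 = 205 ms
Need W * Ttrans >= Ttrans + RTT  ->  W >= (Ttrans + RTT) / Ttrans
(Ttrans + RTT) / Ttrans = 205 / 5 = 41
W_min = ceil(41) = 41

41


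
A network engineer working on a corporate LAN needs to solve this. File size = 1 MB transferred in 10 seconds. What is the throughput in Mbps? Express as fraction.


Given: file = 1 MB, time = 10 s
File in Mb = 1 * 8 = 8 Mb
Throughput = 8 / 10 Mbps
Throughput = 4/5 Mbps

4/5


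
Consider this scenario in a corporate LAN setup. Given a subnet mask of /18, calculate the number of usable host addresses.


Given: subnet mask /18
Host bits = 32 - 18 = 14
Total addresses = 2^14 = 16384
Usable hosts = 16384 - 2 (network + broadcast) = 16382

16382


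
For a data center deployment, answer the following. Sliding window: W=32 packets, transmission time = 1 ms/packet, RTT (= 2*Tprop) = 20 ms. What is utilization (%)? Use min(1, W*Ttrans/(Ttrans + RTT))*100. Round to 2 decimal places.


Given: W = 32, Ttrans = 1 ms, RTT = 20 ms (= 2 * Tprop, Tprop = 10 ms)
Cycle time = Ttrans + RTT = 1 + 20 = 21 ms (first packet sent until its ACK returns)
W * Ttrans = 32 * 1 = 32 ms of sending per cycle
W * Ttrans / (Ttrans + RTT) = 32 / 21 = 1.523810
U = min(1, 1.523810) = 1.000000
U% = 100.00%

100.00


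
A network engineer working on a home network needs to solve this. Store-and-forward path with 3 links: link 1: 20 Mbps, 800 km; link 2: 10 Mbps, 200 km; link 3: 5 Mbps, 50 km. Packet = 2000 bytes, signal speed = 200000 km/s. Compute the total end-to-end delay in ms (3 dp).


Packet = 2000 bytes = 16000 bits. Store-and-forward: sum (t_trans + t_prop) per link.
Link 1: t_trans = 16000/(20*10^6) s = 0.8000 ms; t_prop = 800/200000 s = 4.0000 ms; subtotal = 4.8000 ms
Link 2: t_trans = 16000/(10*10^6) s = 1.6000 ms; t_prop = 200/200000 s = 1.0000 ms; subtotal = 2.6000 ms
Link 3: t_trans = 16000/(5*10^6) s = 3.2000 ms; t_prop = 50/200000 s = 0.2500 ms; subtotal = 3.4500 ms
End-to-end = 4.8000 + 2.6000 + 3.4500 = 10.8500 ms -> 10.850 ms (3 dp)

10.850


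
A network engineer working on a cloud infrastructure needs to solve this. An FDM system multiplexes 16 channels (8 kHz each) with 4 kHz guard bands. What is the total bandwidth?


Given: 16 channels, 8 kHz each, guard = 4 kHz
Channel bandwidth = 16 * 8 = 128 kHz
Guard bands = 15 gaps * 4 kHz = 60 kHz
Total = 128 + 60 = 188 kHz

188


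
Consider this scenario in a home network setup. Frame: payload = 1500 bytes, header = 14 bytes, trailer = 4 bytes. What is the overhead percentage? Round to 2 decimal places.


Given: payload = 1500 B, header = 14 B, trailer = 4 B
Overhead bytes = header + trailer = 14 + 4 = 18
Total frame = payload + overhead = 1500 + 18 = 1518
Overhead % = 18 / 1518 * 100 = 1.1858% -> 1.19% (2 dp)

1.19


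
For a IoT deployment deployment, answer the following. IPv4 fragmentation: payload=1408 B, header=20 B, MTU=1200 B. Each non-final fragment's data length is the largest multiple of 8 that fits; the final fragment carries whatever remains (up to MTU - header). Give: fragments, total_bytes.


Max data per non-final fragment = floor((MTU - header)/8)*8 = floor((1200 - 20)/8)*8 = floor(1180/8)*8 = 1176 B
Final fragment needs no 8-byte alignment: it can carry up to MTU - header = 1180 B
Non-final fragments needed = ceil((payload - 1180) / 1176) = ceil(228/1176) = ceil(0.1939) = 1
Number of fragments = 1 + 1 = 2
Fragment sizes (data): 1 * 1176 B + 232 B (last, 232 <= 1180 OK)
Total bytes sent = payload + n_frags * header = 1408 + 2*20 = 1408 + 40 = 1448 B

2, 1448


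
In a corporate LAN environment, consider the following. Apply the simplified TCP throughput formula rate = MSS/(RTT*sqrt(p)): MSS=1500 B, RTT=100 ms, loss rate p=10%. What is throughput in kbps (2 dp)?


Given: MSS = 1500 bytes, RTT = 100 ms, loss = 10%
RTT in seconds = 100 / 1000 = 0.1
Loss rate = 10% = 0.1
sqrt(loss) = sqrt(0.1) = 0.316227766017
Throughput (bytes/s) = 1500 / (0.1 * 0.316227766017) = 47434.1649
Throughput (kbps) = 47434.1649 * 8 / 1000 = 379.473319 -> 379.47 kbps (2 dp)

379.47


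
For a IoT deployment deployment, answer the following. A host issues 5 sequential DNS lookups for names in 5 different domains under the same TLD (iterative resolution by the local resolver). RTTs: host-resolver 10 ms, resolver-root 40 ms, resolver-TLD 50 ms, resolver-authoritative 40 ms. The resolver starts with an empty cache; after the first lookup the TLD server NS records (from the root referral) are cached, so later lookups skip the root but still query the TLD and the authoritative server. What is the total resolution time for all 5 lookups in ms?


Lookup 1 (cold cache): local + root + TLD + auth = 10 + 40 + 50 + 40 = 140 ms
Lookups 2..5 (TLD NS cached -> skip root; new domain -> still ask TLD and auth): local + TLD + auth = 10 + 50 + 40 = 100 ms each
Remaining 4 lookups: 4 * 100 = 400 ms
Total = 140 + 400 = 540 ms

540


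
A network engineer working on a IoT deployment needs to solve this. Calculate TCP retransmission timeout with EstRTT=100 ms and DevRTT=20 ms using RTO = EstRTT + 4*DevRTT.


Given: EstRTT = 100 ms, DevRTT = 20 ms
Timeout = EstRTT + 4 * DevRTT
4 * DevRTT = 4 * 20 = 80
Timeout = 100 + 80 = 180 ms

180


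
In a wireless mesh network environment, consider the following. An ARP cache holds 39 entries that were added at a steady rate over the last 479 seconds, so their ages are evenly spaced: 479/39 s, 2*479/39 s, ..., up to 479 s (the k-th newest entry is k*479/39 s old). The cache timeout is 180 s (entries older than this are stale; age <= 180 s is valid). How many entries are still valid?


Ages are k * 479/39 s for k = 1..39 (spacing = 12.2821 s).
Entry k is valid iff k * 479/39 <= 180 iff k <= 39 * 180 / 479 = 14.6555
n_valid = floor(14.6555) = 14
(n_stale = 39 - 14 = 25)

14


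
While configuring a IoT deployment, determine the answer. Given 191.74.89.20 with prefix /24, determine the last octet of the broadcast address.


Given: IP = 191.74.89.20, prefix = /24
Host bits = 32 - 24 = 8
Network last octet = 20 AND mask = 0
Host part size = 2^8 - 1 = 255
Broadcast last octet = 0 OR 255 = 255

255


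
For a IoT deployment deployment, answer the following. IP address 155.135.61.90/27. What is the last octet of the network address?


Given: IP = 155.135.61.90, prefix = /27
Subnet mask = 255.255.255.224
Last octet of IP: 90
Last octet of mask: 224
Network last octet = 90 AND 224 = 64

64


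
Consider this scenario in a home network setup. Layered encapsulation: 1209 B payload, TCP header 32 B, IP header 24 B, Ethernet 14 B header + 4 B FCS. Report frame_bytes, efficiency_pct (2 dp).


TCP segment = 1209 + 32 = 1241 B
IP packet = 1241 + 24 = 1265 B
Ethernet frame = 1265 + 14 + 4 = 1283 B
Efficiency = app / frame = 1209 / 1283 = 0.942323 = 94.2323% -> 94.23% (2 dp)

1283, 94.23


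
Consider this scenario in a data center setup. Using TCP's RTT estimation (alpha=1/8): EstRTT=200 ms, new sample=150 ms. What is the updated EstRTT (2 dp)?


Given: EstRTT = 200 ms, SampleRTT = 150 ms, alpha = 1/8
New EstRTT = (1 - alpha) * EstRTT + alpha * SampleRTT
(7/8) * 200 = 175
(1/8) * 150 = 18.75
New EstRTT = 175 + 18.75 = 193.75 ms -> 193.75 ms (2 dp)

193.75


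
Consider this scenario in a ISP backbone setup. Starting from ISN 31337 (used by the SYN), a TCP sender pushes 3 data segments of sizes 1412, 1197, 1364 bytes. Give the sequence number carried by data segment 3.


The SYN occupies sequence number ISN = 31337, so the first data byte is ISN + 1 = 31338.
SEQ of data segment i = (ISN + 1) + sum of payload sizes of segments 1..i-1.
Segment 1: SEQ = 31338, payload = 1412 bytes
Segment 2: SEQ = 32750, payload = 1197 bytes
Segment 3: SEQ = 33947, payload = 1364 bytes
SEQ of segment 3 = 31338 + 1412 + 1197 = 33947

33947


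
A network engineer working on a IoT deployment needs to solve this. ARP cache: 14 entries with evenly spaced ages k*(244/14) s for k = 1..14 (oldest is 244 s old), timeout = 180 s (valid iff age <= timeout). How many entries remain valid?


Ages are k * 244/14 s for k = 1..14 (spacing = 17.4286 s).
Entry k is valid iff k * 244/14 <= 180 iff k <= 14 * 180 / 244 = 10.3279
n_valid = floor(10.3279) = 10
(n_stale = 14 - 10 = 4)

10


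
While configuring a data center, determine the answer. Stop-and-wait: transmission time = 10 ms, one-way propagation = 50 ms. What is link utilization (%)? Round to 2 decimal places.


Given: Ttrans = 10 ms, Tprop = 50 ms
RTT = 2 * Tprop = 2 * 50 = 100 ms
U = Ttrans / (Ttrans + RTT)
U = 10 / (10 + 100)
U = 10 / 110 = 0.090909
U% = 9.09%

9.09


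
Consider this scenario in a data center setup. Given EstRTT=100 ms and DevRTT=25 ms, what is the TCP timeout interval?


Given: EstRTT = 100 ms, DevRTT = 25 ms
Timeout = EstRTT + 4 * DevRTT
4 * DevRTT = 4 * 25 = 100
Timeout = 100 + 100 = 200 ms

200


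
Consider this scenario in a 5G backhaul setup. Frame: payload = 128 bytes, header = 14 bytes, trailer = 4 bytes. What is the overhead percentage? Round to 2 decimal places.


Given: payload = 128 B, header = 14 B, trailer = 4 B
Overhead bytes = header + trailer = 14 + 4 = 18
Total frame = payload + overhead = 128 + 18 = 146
Overhead % = 18 / 146 * 100 = 12.3288% -> 12.33% (2 dp)

12.33


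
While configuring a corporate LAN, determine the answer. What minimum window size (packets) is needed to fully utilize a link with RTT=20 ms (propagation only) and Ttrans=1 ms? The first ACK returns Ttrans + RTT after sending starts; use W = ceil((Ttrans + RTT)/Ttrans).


Given: Ttrans = 1 ms, RTT = 20 ms (= 2 * Tprop, Tprop = 10 ms)
Time until first ACK returns = Ttrans + RTT = 1 + 20 = 21 ms
Need W * Ttrans >= Ttrans + RTT  ->  W >= (Ttrans + RTT) / Ttrans
(Ttrans + RTT) / Ttrans = 21 / 1 = 21
W_min = ceil(21) = 21

21


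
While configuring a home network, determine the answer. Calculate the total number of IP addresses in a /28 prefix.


Given: CIDR prefix /28
Host bits = 32 - 28 = 4
Total addresses = 2^4 = 16

16


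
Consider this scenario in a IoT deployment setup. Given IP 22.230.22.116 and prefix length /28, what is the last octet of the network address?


Given: IP = 22.230.22.116, prefix = /28
Subnet mask = 255.255.255.240
Last octet of IP: 116
Last octet of mask: 240
Network last octet = 116 AND 240 = 112

112


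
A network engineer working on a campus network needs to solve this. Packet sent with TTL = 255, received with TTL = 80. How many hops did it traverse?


Given: initial TTL = 255, received TTL = 80
Hops = initial TTL - received TTL
Hops = 255 - 80 = 175

175


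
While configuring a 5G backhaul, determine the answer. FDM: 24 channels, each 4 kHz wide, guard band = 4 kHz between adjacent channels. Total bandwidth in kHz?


Given: 24 channels, 4 kHz each, guard = 4 kHz
Channel bandwidth = 24 * 4 = 96 kHz
Guard bands = 23 gaps * 4 kHz = 92 kHz
Total = 96 + 92 = 188 kHz

188


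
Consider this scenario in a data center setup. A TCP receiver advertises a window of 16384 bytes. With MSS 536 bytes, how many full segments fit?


Given: RWND = 16384 bytes, MSS = 536 bytes
Full segments = floor(RWND / MSS)
Full segments = floor(16384 / 536)
Full segments = floor(30.5672) = 30

30


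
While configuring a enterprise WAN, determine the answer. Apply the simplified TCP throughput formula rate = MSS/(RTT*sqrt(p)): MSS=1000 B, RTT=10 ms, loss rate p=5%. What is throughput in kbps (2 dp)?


Given: MSS = 1000 bytes, RTT = 10 ms, loss = 5%
RTT in seconds = 10 / 1000 = 0.01
Loss rate = 5% = 0.05
sqrt(loss) = sqrt(0.05) = 0.223606797750
Throughput (bytes/s) = 1000 / (0.01 * 0.223606797750) = 447213.5955
Throughput (kbps) = 447213.5955 * 8 / 1000 = 3577.708764 -> 3577.71 kbps (2 dp)

3577.71


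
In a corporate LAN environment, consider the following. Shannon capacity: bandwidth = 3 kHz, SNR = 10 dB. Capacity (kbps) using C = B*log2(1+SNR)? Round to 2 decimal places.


Given: B = 3 kHz, SNR = 10 dB
SNR linear = 10^(10/10) = 10
1 + SNR = 11
log2(11) = 3.4594316186
C = 3 * 1000 * 3.4594316186 = 10378.2949 bps
C = 10.378295 kbps -> 10.38 kbps (2 dp)

10.38


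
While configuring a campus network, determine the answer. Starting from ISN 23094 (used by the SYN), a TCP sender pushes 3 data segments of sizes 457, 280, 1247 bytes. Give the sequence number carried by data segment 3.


The SYN occupies sequence number ISN = 23094, so the first data byte is ISN + 1 = 23095.
SEQ of data segment i = (ISN + 1) + sum of payload sizes of segments 1..i-1.
Segment 1: SEQ = 23095, payload = 457 bytes
Segment 2: SEQ = 23552, payload = 280 bytes
Segment 3: SEQ = 23832, payload = 1247 bytes
SEQ of segment 3 = 23095 + 457 + 280 = 23832

23832


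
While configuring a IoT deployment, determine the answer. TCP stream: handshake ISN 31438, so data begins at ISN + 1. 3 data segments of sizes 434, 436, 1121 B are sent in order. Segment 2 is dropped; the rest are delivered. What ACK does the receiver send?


SYN uses sequence number 31438; first data byte = ISN + 1 = 31439.
Segment 1: SEQ = 31439, len = 434 B, covers [31439, 31872]
Segment 2: SEQ = 31873, len = 436 B, covers [31873, 32308] [LOST]
Segment 3: SEQ = 32309, len = 1121 B, covers [32309, 33429]
In-order data received: bytes [31439, 31872] (segments 1..1).
Segment 2 missing -> gap begins at byte 31873; later segments buffered out of order.
Cumulative ACK = next expected in-order byte = 31439 + 434 = 31873

31873


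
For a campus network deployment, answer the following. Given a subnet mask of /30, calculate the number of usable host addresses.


Given: subnet mask /30
Host bits = 32 - 30 = 2
Total addresses = 2^2 = 4
Usable hosts = 4 - 2 (network + broadcast) = 2

2


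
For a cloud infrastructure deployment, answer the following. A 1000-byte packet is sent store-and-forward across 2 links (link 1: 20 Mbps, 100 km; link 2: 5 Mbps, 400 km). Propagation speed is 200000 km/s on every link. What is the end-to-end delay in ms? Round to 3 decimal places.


Packet = 1000 bytes = 8000 bits. Store-and-forward: sum (t_trans + t_prop) per link.
Link 1: t_trans = 8000/(20*10^6) s = 0.4000 ms; t_prop = 100/200000 s = 0.5000 ms; subtotal = 0.9000 ms
Link 2: t_trans = 8000/(5*10^6) s = 1.6000 ms; t_prop = 400/200000 s = 2.0000 ms; subtotal = 3.6000 ms
End-to-end = 0.9000 + 3.6000 = 4.5000 ms -> 4.500 ms (3 dp)

4.500


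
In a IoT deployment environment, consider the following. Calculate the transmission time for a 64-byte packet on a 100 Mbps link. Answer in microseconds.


Given: packet = 64 bytes, bandwidth = 100 Mbps
Packet in bits = 64 * 8 = 512 bits
Bandwidth = 100 * 10^6 = 100000000 bps
Time = 512 / 100000000 seconds
Time in us = 512 * 10^6 / 100000000 = 5.12

5.12


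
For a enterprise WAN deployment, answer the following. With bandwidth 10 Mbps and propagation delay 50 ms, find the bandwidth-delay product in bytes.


Given: bandwidth = 10 Mbps, delay = 50 ms
BDP in bits = 10 * 10^6 * 50 / 1000
BDP in bits = 500000
BDP in bytes = 500000 / 8 = 62500

62500


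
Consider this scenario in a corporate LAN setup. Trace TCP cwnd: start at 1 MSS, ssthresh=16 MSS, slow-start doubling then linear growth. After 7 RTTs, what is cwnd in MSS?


RTT 0: cwnd = 1 MSS (initial)
RTT 1: cwnd = 2 MSS (slow start, doubled)
RTT 2: cwnd = 4 MSS (slow start, doubled)
RTT 3: cwnd = 8 MSS (slow start, doubled)
RTT 4: cwnd = 16 MSS (slow start, doubled)
RTT 5: cwnd = 17 MSS (congestion avoidance, +1)
RTT 6: cwnd = 18 MSS (congestion avoidance, +1)
RTT 7: cwnd = 19 MSS (congestion avoidance, +1)

19


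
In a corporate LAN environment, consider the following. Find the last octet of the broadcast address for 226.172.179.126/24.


Given: IP = 226.172.179.126, prefix = /24
Host bits = 32 - 24 = 8
Network last octet = 126 AND mask = 0
Host part size = 2^8 - 1 = 255
Broadcast last octet = 0 OR 255 = 255

255


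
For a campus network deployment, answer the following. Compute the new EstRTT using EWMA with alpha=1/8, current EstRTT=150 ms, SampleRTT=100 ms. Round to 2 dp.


Given: EstRTT = 150 ms, SampleRTT = 100 ms, alpha = 1/8
New EstRTT = (1 - alpha) * EstRTT + alpha * SampleRTT
(7/8) * 150 = 131.25
(1/8) * 100 = 12.5
New EstRTT = 131.25 + 12.5 = 143.75 ms -> 143.75 ms (2 dp)

143.75


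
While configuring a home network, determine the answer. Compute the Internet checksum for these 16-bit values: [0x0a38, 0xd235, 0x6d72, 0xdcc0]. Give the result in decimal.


Given words: [0x0a38, 0xd235, 0x6d72, 0xdcc0]
Step 1: Sum all words
Raw sum = 2616 + 53813 + 28018 + 56512 = 140959
Step 2: Fold carry: (9887 + 2) = 9889
One's complement = ~9889 & 0xFFFF = 55646

55646


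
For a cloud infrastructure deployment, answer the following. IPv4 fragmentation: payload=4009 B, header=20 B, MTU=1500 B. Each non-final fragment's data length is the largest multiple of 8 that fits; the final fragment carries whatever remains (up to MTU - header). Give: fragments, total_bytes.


Max data per non-final fragment = floor((MTU - header)/8)*8 = floor((1500 - 20)/8)*8 = floor(1480/8)*8 = 1480 B
Final fragment needs no 8-byte alignment: it can carry up to MTU - header = 1480 B
Non-final fragments needed = ceil((payload - 1480) / 1480) = ceil(2529/1480) = ceil(1.7088) = 2
Number of fragments = 2 + 1 = 3
Fragment sizes (data): 2 * 1480 B + 1049 B (last, 1049 <= 1480 OK)
Total bytes sent = payload + n_frags * header = 4009 + 3*20 = 4009 + 60 = 4069 B

3, 4069


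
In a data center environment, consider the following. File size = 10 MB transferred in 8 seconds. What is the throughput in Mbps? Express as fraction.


Given: file = 10 MB, time = 8 s
File in Mb = 10 * 8 = 80 Mb
Throughput = 80 / 8 Mbps
Throughput = 10 Mbps

10


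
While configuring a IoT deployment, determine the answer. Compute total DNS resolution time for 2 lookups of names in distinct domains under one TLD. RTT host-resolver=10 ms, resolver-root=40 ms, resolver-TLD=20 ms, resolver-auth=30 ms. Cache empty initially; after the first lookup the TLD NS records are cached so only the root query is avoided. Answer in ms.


Lookup 1 (cold cache): local + root + TLD + auth = 10 + 40 + 20 + 30 = 100 ms
Lookups 2..2 (TLD NS cached -> skip root; new domain -> still ask TLD and auth): local + TLD + auth = 10 + 20 + 30 = 60 ms each
Remaining 1 lookups: 1 * 60 = 60 ms
Total = 100 + 60 = 160 ms

160


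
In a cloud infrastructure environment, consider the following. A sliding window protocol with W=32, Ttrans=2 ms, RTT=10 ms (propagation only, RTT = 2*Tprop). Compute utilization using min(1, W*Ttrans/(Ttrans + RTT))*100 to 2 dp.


Given: W = 32, Ttrans = 2 ms, RTT = 10 ms (= 2 * Tprop, Tprop = 5 ms)
Cycle time = Ttrans + RTT = 2 + 10 = 12 ms (first packet sent until its ACK returns)
W * Ttrans = 32 * 2 = 64 ms of sending per cycle
W * Ttrans / (Ttrans + RTT) = 64 / 12 = 5.333333
U = min(1, 5.333333) = 1.000000
U% = 100.00%

100.00


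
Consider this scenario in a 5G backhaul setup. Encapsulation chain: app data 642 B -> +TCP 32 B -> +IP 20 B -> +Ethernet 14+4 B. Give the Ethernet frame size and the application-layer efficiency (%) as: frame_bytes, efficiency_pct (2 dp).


TCP segment = 642 + 32 = 674 B
IP packet = 674 + 20 = 694 B
Ethernet frame = 694 + 14 + 4 = 712 B
Efficiency = app / frame = 642 / 712 = 0.901685 = 90.1685% -> 90.17% (2 dp)

712, 90.17


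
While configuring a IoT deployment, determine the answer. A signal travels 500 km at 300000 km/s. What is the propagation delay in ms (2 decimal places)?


Given: distance = 500 km, speed = 300000 km/s
Delay = distance / speed = 500 / 300000 seconds
Delay in ms = 500 * 1000 / 300000
Delay = 1.6667 ms
Rounded to 2 dp = 1.67 ms

1.67


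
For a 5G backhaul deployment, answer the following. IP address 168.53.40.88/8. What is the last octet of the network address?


Given: IP = 168.53.40.88, prefix = /8
Subnet mask = 255.0.0.0
Last octet of IP: 88
Last octet of mask: 0
Network last octet = 88 AND 0 = 0

0


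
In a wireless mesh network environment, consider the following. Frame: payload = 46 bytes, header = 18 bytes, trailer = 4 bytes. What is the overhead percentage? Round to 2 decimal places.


Given: payload = 46 B, header = 18 B, trailer = 4 B
Overhead bytes = header + trailer = 18 + 4 = 22
Total frame = payload + overhead = 46 + 22 = 68
Overhead % = 22 / 68 * 100 = 32.3529% -> 32.35% (2 dp)

32.35


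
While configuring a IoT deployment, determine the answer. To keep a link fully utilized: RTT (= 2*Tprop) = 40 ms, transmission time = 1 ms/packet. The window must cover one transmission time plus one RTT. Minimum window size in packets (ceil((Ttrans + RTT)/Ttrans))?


Given: Ttrans = 1 ms, RTT = 40 ms (= 2 * Tprop, Tprop = 20 ms)
Time until first ACK returns = Ttrans + RTT = 1 + 40 = 41 ms
Need W * Ttrans >= Ttrans + RTT  ->  W >= (Ttrans + RTT) / Ttrans
(Ttrans + RTT) / Ttrans = 41 / 1 = 41
W_min = ceil(41) = 41

41


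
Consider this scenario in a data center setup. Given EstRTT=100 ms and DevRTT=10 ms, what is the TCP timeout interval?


Given: EstRTT = 100 ms, DevRTT = 10 ms
Timeout = EstRTT + 4 * DevRTT
4 * DevRTT = 4 * 10 = 40
Timeout = 100 + 40 = 140 ms

140


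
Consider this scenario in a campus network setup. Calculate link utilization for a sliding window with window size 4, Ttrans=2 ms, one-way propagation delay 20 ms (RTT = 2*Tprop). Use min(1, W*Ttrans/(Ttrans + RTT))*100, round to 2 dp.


Given: W = 4, Ttrans = 2 ms, RTT = 40 ms (= 2 * Tprop, Tprop = 20 ms)
Cycle time = Ttrans + RTT = 2 + 40 = 42 ms (first packet sent until its ACK returns)
W * Ttrans = 4 * 2 = 8 ms of sending per cycle
W * Ttrans / (Ttrans + RTT) = 8 / 42 = 0.190476
U = min(1, 0.190476) = 0.190476
U% = 19.05%

19.05


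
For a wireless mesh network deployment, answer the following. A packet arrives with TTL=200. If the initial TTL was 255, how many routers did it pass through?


Given: initial TTL = 255, received TTL = 200
Hops = initial TTL - received TTL
Hops = 255 - 200 = 55

55


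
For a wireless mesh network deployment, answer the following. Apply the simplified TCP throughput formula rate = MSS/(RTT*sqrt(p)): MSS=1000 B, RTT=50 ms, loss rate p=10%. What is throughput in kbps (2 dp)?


Given: MSS = 1000 bytes, RTT = 50 ms, loss = 10%
RTT in seconds = 50 / 1000 = 0.05
Loss rate = 10% = 0.1
sqrt(loss) = sqrt(0.1) = 0.316227766017
Throughput (bytes/s) = 1000 / (0.05 * 0.316227766017) = 63245.5532
Throughput (kbps) = 63245.5532 * 8 / 1000 = 505.964426 -> 505.96 kbps (2 dp)

505.96


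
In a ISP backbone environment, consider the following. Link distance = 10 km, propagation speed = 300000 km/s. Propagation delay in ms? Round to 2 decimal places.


Given: distance = 10 km, speed = 300000 km/s
Delay = distance / speed = 10 / 300000 seconds
Delay in ms = 10 * 1000 / 300000
Delay = 0.0333 ms
Rounded to 2 dp = 0.03 ms

0.03


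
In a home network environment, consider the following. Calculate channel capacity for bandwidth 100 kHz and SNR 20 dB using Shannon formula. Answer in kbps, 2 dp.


Given: B = 100 kHz, SNR = 20 dB
SNR linear = 10^(20/10) = 100
1 + SNR = 101
log2(101) = 6.6582114828
C = 100 * 1000 * 6.6582114828 = 665821.1483 bps
C = 665.821148 kbps -> 665.82 kbps (2 dp)

665.82


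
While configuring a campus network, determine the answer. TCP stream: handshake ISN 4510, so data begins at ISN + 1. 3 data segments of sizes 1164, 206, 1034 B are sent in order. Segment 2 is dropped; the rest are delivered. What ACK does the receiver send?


SYN uses sequence number 4510; first data byte = ISN + 1 = 4511.
Segment 1: SEQ = 4511, len = 1164 B, covers [4511, 5674]
Segment 2: SEQ = 5675, len = 206 B, covers [5675, 5880] [LOST]
Segment 3: SEQ = 5881, len = 1034 B, covers [5881, 6914]
In-order data received: bytes [4511, 5674] (segments 1..1).
Segment 2 missing -> gap begins at byte 5675; later segments buffered out of order.
Cumulative ACK = next expected in-order byte = 4511 + 1164 = 5675

5675


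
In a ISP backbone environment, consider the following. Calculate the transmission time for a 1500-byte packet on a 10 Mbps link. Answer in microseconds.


Given: packet = 1500 bytes, bandwidth = 10 Mbps
Packet in bits = 1500 * 8 = 12000 bits
Bandwidth = 10 * 10^6 = 10000000 bps
Time = 12000 / 10000000 seconds
Time in us = 12000 * 10^6 / 10000000 = 1200

1200


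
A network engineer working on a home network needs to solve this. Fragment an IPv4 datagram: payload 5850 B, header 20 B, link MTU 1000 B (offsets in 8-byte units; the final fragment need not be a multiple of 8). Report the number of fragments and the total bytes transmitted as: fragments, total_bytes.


Max data per non-final fragment = floor((MTU - header)/8)*8 = floor((1000 - 20)/8)*8 = floor(980/8)*8 = 976 B
Final fragment needs no 8-byte alignment: it can carry up to MTU - header = 980 B
Non-final fragments needed = ceil((payload - 980) / 976) = ceil(4870/976) = ceil(4.9898) = 5
Number of fragments = 5 + 1 = 6
Fragment sizes (data): 5 * 976 B + 970 B (last, 970 <= 980 OK)
Total bytes sent = payload + n_frags * header = 5850 + 6*20 = 5850 + 120 = 5970 B

6, 5970


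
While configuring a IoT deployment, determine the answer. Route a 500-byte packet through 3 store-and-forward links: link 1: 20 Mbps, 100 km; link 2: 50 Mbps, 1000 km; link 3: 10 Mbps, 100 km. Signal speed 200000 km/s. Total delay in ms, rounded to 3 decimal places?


Packet = 500 bytes = 4000 bits. Store-and-forward: sum (t_trans + t_prop) per link.
Link 1: t_trans = 4000/(20*10^6) s = 0.2000 ms; t_prop = 100/200000 s = 0.5000 ms; subtotal = 0.7000 ms
Link 2: t_trans = 4000/(50*10^6) s = 0.0800 ms; t_prop = 1000/200000 s = 5.0000 ms; subtotal = 5.0800 ms
Link 3: t_trans = 4000/(10*10^6) s = 0.4000 ms; t_prop = 100/200000 s = 0.5000 ms; subtotal = 0.9000 ms
End-to-end = 0.7000 + 5.0800 + 0.9000 = 6.6800 ms -> 6.680 ms (3 dp)

6.680


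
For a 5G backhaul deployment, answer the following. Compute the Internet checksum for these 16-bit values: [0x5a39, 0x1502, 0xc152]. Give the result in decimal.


Given words: [0x5a39, 0x1502, 0xc152]
Step 1: Sum all words
Raw sum = 23097 + 5378 + 49490 = 77965
Step 2: Fold carry: (12429 + 1) = 12430
One's complement = ~12430 & 0xFFFF = 53105

53105


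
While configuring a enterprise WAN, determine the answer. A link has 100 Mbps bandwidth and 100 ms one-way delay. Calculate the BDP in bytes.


Given: bandwidth = 100 Mbps, delay = 100 ms
BDP in bits = 100 * 10^6 * 100 / 1000
BDP in bits = 10000000
BDP in bytes = 10000000 / 8 = 1250000

1250000


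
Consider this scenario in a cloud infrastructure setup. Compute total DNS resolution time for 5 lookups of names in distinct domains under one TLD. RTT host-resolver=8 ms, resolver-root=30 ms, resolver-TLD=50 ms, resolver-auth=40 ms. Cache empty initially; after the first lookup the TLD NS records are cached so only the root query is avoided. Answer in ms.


Lookup 1 (cold cache): local + root + TLD + auth = 8 + 30 + 50 + 40 = 128 ms
Lookups 2..5 (TLD NS cached -> skip root; new domain -> still ask TLD and auth): local + TLD + auth = 8 + 50 + 40 = 98 ms each
Remaining 4 lookups: 4 * 98 = 392 ms
Total = 128 + 392 = 520 ms

520
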